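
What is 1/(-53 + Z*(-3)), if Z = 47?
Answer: -1/194 ≈ -0.0051546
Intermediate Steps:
1/(-53 + Z*(-3)) = 1/(-53 + 47*(-3)) = 1/(-53 - 141) = 1/(-194) = -1/194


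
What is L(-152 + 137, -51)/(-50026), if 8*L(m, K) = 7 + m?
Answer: 1/50026 ≈ 1.9990e-5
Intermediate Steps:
L(m, K) = 7/8 + m/8 (L(m, K) = (7 + m)/8 = 7/8 + m/8)
L(-152 + 137, -51)/(-50026) = (7/8 + (-152 + 137)/8)/(-50026) = (7/8 + (⅛)*(-15))*(-1/50026) = (7/8 - 15/8)*(-1/50026) = -1*(-1/50026) = 1/50026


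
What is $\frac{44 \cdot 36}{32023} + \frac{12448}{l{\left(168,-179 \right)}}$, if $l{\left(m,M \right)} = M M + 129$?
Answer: $\frac{224789792}{515089955} \approx 0.43641$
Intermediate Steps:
$l{\left(m,M \right)} = 129 + M^{2}$ ($l{\left(m,M \right)} = M^{2} + 129 = 129 + M^{2}$)
$\frac{44 \cdot 36}{32023} + \frac{12448}{l{\left(168,-179 \right)}} = \frac{44 \cdot 36}{32023} + \frac{12448}{129 + \left(-179\right)^{2}} = 1584 \cdot \frac{1}{32023} + \frac{12448}{129 + 32041} = \frac{1584}{32023} + \frac{12448}{32170} = \frac{1584}{32023} + 12448 \cdot \frac{1}{32170} = \frac{1584}{32023} + \frac{6224}{16085} = \frac{224789792}{515089955}$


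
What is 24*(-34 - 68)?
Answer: -2448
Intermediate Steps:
24*(-34 - 68) = 24*(-102) = -2448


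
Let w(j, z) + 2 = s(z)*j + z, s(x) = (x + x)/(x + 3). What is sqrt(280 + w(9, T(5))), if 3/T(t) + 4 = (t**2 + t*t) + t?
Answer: sqrt(54390310)/442 ≈ 16.685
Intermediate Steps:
s(x) = 2*x/(3 + x) (s(x) = (2*x)/(3 + x) = 2*x/(3 + x))
T(t) = 3/(-4 + t + 2*t**2) (T(t) = 3/(-4 + ((t**2 + t*t) + t)) = 3/(-4 + ((t**2 + t**2) + t)) = 3/(-4 + (2*t**2 + t)) = 3/(-4 + (t + 2*t**2)) = 3/(-4 + t + 2*t**2))
w(j, z) = -2 + z + 2*j*z/(3 + z) (w(j, z) = -2 + ((2*z/(3 + z))*j + z) = -2 + (2*j*z/(3 + z) + z) = -2 + (z + 2*j*z/(3 + z)) = -2 + z + 2*j*z/(3 + z))
sqrt(280 + w(9, T(5))) = sqrt(280 + ((-2 + 3/(-4 + 5 + 2*5**2))*(3 + 3/(-4 + 5 + 2*5**2)) + 2*9*(3/(-4 + 5 + 2*5**2)))/(3 + 3/(-4 + 5 + 2*5**2))) = sqrt(280 + ((-2 + 3/(-4 + 5 + 2*25))*(3 + 3/(-4 + 5 + 2*25)) + 2*9*(3/(-4 + 5 + 2*25)))/(3 + 3/(-4 + 5 + 2*25))) = sqrt(280 + ((-2 + 3/(-4 + 5 + 50))*(3 + 3/(-4 + 5 + 50)) + 2*9*(3/(-4 + 5 + 50)))/(3 + 3/(-4 + 5 + 50))) = sqrt(280 + ((-2 + 3/51)*(3 + 3/51) + 2*9*(3/51))/(3 + 3/51)) = sqrt(280 + ((-2 + 3*(1/51))*(3 + 3*(1/51)) + 2*9*(3*(1/51)))/(3 + 3*(1/51))) = sqrt(280 + ((-2 + 1/17)*(3 + 1/17) + 2*9*(1/17))/(3 + 1/17)) = sqrt(280 + (-33/17*52/17 + 18/17)/(52/17)) = sqrt(280 + 17*(-1716/289 + 18/17)/52) = sqrt(280 + (17/52)*(-1410/289)) = sqrt(280 - 705/442) = sqrt(123055/442) = sqrt(54390310)/442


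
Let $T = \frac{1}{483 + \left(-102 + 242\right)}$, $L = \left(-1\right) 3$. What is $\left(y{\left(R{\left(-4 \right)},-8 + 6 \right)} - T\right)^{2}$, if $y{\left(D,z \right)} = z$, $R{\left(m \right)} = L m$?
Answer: $\frac{1555009}{388129} \approx 4.0064$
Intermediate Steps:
$L = -3$
$T = \frac{1}{623}$ ($T = \frac{1}{483 + 140} = \frac{1}{623} \approx 0.0016051$)
$R{\left(m \right)} = - 3 m$
$\left(y{\left(R{\left(-4 \right)},-8 + 6 \right)} - T\right)^{2} = \left(\left(-8 + 6\right) - \frac{1}{623}\right)^{2} = \left(-2 - \frac{1}{623}\right)^{2} = \left(- \frac{1247}{623}\right)^{2} = \frac{1555009}{388129}$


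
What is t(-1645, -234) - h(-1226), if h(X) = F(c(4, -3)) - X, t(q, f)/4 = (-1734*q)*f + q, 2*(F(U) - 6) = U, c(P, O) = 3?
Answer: -5339764587/2 ≈ -2.6699e+9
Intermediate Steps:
F(U) = 6 + U/2
t(q, f) = 4*q - 6936*f*q (t(q, f) = 4*((-1734*q)*f + q) = 4*(-1734*f*q + q) = 4*(q - 1734*f*q) = 4*q - 6936*f*q)
h(X) = 15/2 - X (h(X) = (6 + (½)*3) - X = (6 + 3/2) - X = 15/2 - X)
t(-1645, -234) - h(-1226) = 4*(-1645)*(1 - 1734*(-234)) - (15/2 - 1*(-1226)) = 4*(-1645)*(1 + 405756) - (15/2 + 1226) = 4*(-1645)*405757 - 1*2467/2 = -2669881060 - 2467/2 = -5339764587/2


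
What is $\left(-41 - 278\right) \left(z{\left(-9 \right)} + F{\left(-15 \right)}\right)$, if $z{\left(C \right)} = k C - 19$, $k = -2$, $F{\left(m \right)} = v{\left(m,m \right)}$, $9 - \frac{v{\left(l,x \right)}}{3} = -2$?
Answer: $-10208$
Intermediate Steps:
$v{\left(l,x \right)} = 33$ ($v{\left(l,x \right)} = 27 - -6 = 27 + 6 = 33$)
$F{\left(m \right)} = 33$
$z{\left(C \right)} = -19 - 2 C$ ($z{\left(C \right)} = - 2 C - 19 = -19 - 2 C$)
$\left(-41 - 278\right) \left(z{\left(-9 \right)} + F{\left(-15 \right)}\right) = \left(-41 - 278\right) \left(\left(-19 - -18\right) + 33\right) = - 319 \left(\left(-19 + 18\right) + 33\right) = - 319 \left(-1 + 33\right) = \left(-319\right) 32 = -10208$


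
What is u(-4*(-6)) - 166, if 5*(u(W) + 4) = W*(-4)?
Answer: -946/5 ≈ -189.20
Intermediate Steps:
u(W) = -4 - 4*W/5 (u(W) = -4 + (W*(-4))/5 = -4 + (-4*W)/5 = -4 - 4*W/5)
u(-4*(-6)) - 166 = (-4 - (-16)*(-6)/5) - 166 = (-4 - ⅘*24) - 166 = (-4 - 96/5) - 166 = -116/5 - 166 = -946/5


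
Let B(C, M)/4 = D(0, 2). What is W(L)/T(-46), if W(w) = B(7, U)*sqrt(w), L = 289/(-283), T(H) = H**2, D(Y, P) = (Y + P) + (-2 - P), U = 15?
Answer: -34*I*sqrt(283)/149707 ≈ -0.0038206*I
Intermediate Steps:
D(Y, P) = -2 + Y (D(Y, P) = (P + Y) + (-2 - P) = -2 + Y)
B(C, M) = -8 (B(C, M) = 4*(-2 + 0) = 4*(-2) = -8)
L = -289/283 (L = 289*(-1/283) = -289/283 ≈ -1.0212)
W(w) = -8*sqrt(w)
W(L)/T(-46) = (-136*I*sqrt(283)/283)/((-46)**2) = -136*I*sqrt(283)/283/2116 = -136*I*sqrt(283)/283*(1/2116) = -34*I*sqrt(283)/149707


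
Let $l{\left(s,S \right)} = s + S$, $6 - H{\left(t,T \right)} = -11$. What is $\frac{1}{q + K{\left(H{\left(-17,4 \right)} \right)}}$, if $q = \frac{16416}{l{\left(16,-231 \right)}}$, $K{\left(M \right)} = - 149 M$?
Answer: $- \frac{215}{561011} \approx -0.00038324$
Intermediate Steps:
$H{\left(t,T \right)} = 17$ ($H{\left(t,T \right)} = 6 - -11 = 6 + 11 = 17$)
$l{\left(s,S \right)} = S + s$
$q = - \frac{16416}{215}$ ($q = \frac{16416}{-231 + 16} = \frac{16416}{-215} = 16416 \left(- \frac{1}{215}\right) = - \frac{16416}{215} \approx -76.354$)
$\frac{1}{q + K{\left(H{\left(-17,4 \right)} \right)}} = \frac{1}{- \frac{16416}{215} - 2533} = \frac{1}{- \frac{561011}{215}} = - \frac{215}{561011}$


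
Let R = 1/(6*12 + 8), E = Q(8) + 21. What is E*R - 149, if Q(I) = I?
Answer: -11891/80 ≈ -148.64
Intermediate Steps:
E = 29 (E = 8 + 21 = 29)
R = 1/80 (R = 1/(72 + 8) = 1/80 ≈ 0.012500)
E*R - 149 = 29*(1/80) - 149 = 29/80 - 149 = -11891/80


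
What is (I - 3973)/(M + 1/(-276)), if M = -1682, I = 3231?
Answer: 29256/66319 ≈ 0.44114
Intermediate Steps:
(I - 3973)/(M + 1/(-276)) = (3231 - 3973)/(-1682 + 1/(-276)) = -742/(-1682 - 1/276) = -742/(-464233/276) = -742*(-276/464233) = 29256/66319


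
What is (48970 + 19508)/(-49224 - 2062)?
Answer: -34239/25643 ≈ -1.3352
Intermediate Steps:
(48970 + 19508)/(-49224 - 2062) = 68478/(-51286) = 68478*(-1/51286) = -34239/25643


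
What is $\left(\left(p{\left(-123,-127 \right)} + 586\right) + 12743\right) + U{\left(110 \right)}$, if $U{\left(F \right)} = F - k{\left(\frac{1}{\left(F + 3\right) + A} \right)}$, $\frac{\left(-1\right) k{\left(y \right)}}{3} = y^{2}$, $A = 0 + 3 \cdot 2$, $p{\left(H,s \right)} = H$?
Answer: $\frac{188567879}{14161} \approx 13316.0$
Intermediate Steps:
$A = 6$ ($A = 0 + 6 = 6$)
$k{\left(y \right)} = - 3 y^{2}$
$U{\left(F \right)} = F + \frac{3}{\left(9 + F\right)^{2}}$ ($U{\left(F \right)} = F - - 3 \left(\frac{1}{\left(F + 3\right) + 6}\right)^{2} = F - - 3 \left(\frac{1}{\left(3 + F\right) + 6}\right)^{2} = F - - 3 \left(\frac{1}{9 + F}\right)^{2} = F - - \frac{3}{\left(9 + F\right)^{2}} = F + \frac{3}{\left(9 + F\right)^{2}}$)
$\left(\left(p{\left(-123,-127 \right)} + 586\right) + 12743\right) + U{\left(110 \right)} = \left(\left(-123 + 586\right) + 12743\right) + \left(110 + \frac{3}{\left(9 + 110\right)^{2}}\right) = \left(463 + 12743\right) + \left(110 + \frac{3}{14161}\right) = 13206 + \left(110 + 3 \cdot \frac{1}{14161}\right) = 13206 + \left(110 + \frac{3}{14161}\right) = 13206 + \frac{1557713}{14161} = \frac{188567879}{14161}$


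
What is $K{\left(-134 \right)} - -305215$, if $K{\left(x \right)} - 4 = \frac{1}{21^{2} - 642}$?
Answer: $\frac{61349018}{201} \approx 3.0522 \cdot 10^{5}$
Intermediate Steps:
$K{\left(x \right)} = \frac{803}{201}$ ($K{\left(x \right)} = 4 + \frac{1}{21^{2} - 642} = 4 + \frac{1}{441 - 642} = 4 + \frac{1}{-201} = 4 - \frac{1}{201} = \frac{803}{201}$)
$K{\left(-134 \right)} - -305215 = \frac{803}{201} - -305215 = \frac{803}{201} + 305215 = \frac{61349018}{201}$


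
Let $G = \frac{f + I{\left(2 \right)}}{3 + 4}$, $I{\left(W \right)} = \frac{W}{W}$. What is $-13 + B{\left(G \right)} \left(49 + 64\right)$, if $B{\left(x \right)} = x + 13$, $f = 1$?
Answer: $\frac{10418}{7} \approx 1488.3$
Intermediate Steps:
$I{\left(W \right)} = 1$
$G = \frac{2}{7}$ ($G = \frac{1 + 1}{3 + 4} = \frac{2}{7} \approx 0.28571$)
$B{\left(x \right)} = 13 + x$
$-13 + B{\left(G \right)} \left(49 + 64\right) = -13 + \left(13 + \frac{2}{7}\right) \left(49 + 64\right) = -13 + \frac{93}{7} \cdot 113 = -13 + \frac{10509}{7} = \frac{10418}{7}$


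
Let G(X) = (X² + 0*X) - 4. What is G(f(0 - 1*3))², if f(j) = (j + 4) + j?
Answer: 0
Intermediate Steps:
f(j) = 4 + 2*j (f(j) = (4 + j) + j = 4 + 2*j)
G(X) = -4 + X² (G(X) = (X² + 0) - 4 = X² - 4 = -4 + X²)
G(f(0 - 1*3))² = (-4 + (4 + 2*(0 - 1*3))²)² = (-4 + (4 + 2*(0 - 3))²)² = (-4 + (4 + 2*(-3))²)² = (-4 + (4 - 6)²)² = (-4 + (-2)²)² = (-4 + 4)² = 0² = 0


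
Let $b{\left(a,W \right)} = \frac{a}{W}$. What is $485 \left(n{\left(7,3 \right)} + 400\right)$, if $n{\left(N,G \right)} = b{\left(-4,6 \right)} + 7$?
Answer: $\frac{591215}{3} \approx 1.9707 \cdot 10^{5}$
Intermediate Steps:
$n{\left(N,G \right)} = \frac{19}{3}$ ($n{\left(N,G \right)} = - \frac{4}{6} + 7 = \left(-4\right) \frac{1}{6} + 7 = - \frac{2}{3} + 7 = \frac{19}{3}$)
$485 \left(n{\left(7,3 \right)} + 400\right) = 485 \left(\frac{19}{3} + 400\right) = 485 \cdot \frac{1219}{3} = \frac{591215}{3}$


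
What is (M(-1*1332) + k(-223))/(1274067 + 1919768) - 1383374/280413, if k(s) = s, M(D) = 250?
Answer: -4418260728139/895592853855 ≈ -4.9333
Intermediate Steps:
(M(-1*1332) + k(-223))/(1274067 + 1919768) - 1383374/280413 = (250 - 223)/(1274067 + 1919768) - 1383374/280413 = 27/3193835 - 1383374/280413 = -4418260728139/895592853855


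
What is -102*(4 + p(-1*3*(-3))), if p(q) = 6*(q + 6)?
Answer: -9588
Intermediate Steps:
p(q) = 36 + 6*q (p(q) = 6*(6 + q) = 36 + 6*q)
-102*(4 + p(-1*3*(-3))) = -102*(4 + (36 + 6*(-1*3*(-3)))) = -102*(4 + (36 + 6*(-3*(-3)))) = -102*(4 + (36 + 6*9)) = -102*(4 + (36 + 54)) = -102*(4 + 90) = -102*94 = -9588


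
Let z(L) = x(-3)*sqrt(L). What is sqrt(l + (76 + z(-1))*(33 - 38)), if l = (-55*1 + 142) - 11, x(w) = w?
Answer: sqrt(-304 + 15*I) ≈ 0.43 + 17.441*I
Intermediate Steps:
z(L) = -3*sqrt(L)
l = 76 (l = (-55 + 142) - 11 = 87 - 11 = 76)
sqrt(l + (76 + z(-1))*(33 - 38)) = sqrt(76 + (76 - 3*I)*(33 - 38)) = sqrt(76 + (76 - 3*I)*(-5)) = sqrt(76 + (-380 + 15*I)) = sqrt(-304 + 15*I)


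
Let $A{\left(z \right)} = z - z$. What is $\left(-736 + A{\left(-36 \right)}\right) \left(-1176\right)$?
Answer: $865536$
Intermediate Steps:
$A{\left(z \right)} = 0$
$\left(-736 + A{\left(-36 \right)}\right) \left(-1176\right) = \left(-736 + 0\right) \left(-1176\right) = \left(-736\right) \left(-1176\right) = 865536$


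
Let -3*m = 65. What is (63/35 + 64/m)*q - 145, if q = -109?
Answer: -250/13 ≈ -19.231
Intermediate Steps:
m = -65/3 (m = -⅓*65 = -65/3 ≈ -21.667)
(63/35 + 64/m)*q - 145 = (63/35 + 64/(-65/3))*(-109) - 145 = (63*(1/35) + 64*(-3/65))*(-109) - 145 = (9/5 - 192/65)*(-109) - 145 = -15/13*(-109) - 145 = 1635/13 - 145 = -250/13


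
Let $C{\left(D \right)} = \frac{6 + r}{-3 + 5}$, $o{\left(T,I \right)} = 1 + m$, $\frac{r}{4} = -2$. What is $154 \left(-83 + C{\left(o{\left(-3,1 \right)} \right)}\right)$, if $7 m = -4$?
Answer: $-12936$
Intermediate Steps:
$m = - \frac{4}{7}$ ($m = \frac{1}{7} \left(-4\right) = - \frac{4}{7} \approx -0.57143$)
$r = -8$ ($r = 4 \left(-2\right) = -8$)
$o{\left(T,I \right)} = \frac{3}{7}$ ($o{\left(T,I \right)} = 1 - \frac{4}{7} = \frac{3}{7}$)
$C{\left(D \right)} = -1$ ($C{\left(D \right)} = \frac{6 - 8}{-3 + 5} = - \frac{2}{2} = \left(-2\right) \frac{1}{2} = -1$)
$154 \left(-83 + C{\left(o{\left(-3,1 \right)} \right)}\right) = 154 \left(-83 - 1\right) = 154 \left(-84\right) = -12936$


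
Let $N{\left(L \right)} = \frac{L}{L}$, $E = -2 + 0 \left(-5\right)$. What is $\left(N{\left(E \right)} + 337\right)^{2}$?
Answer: $114244$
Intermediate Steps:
$E = -2$ ($E = -2 + 0 = -2$)
$N{\left(L \right)} = 1$
$\left(N{\left(E \right)} + 337\right)^{2} = \left(1 + 337\right)^{2} = 338^{2} = 114244$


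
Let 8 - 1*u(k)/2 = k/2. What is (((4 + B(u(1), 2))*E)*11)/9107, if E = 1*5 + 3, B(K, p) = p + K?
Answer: 264/1301 ≈ 0.20292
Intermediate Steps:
u(k) = 16 - k (u(k) = 16 - 2*k/2 = 16 - k)
B(K, p) = K + p
E = 8 (E = 5 + 3 = 8)
(((4 + B(u(1), 2))*E)*11)/9107 = (((4 + ((16 - 1*1) + 2))*8)*11)/9107 = (((4 + ((16 - 1) + 2))*8)*11)*(1/9107) = (((4 + (15 + 2))*8)*11)*(1/9107) = (((4 + 17)*8)*11)*(1/9107) = ((21*8)*11)*(1/9107) = (168*11)*(1/9107) = 1848*(1/9107) = 264/1301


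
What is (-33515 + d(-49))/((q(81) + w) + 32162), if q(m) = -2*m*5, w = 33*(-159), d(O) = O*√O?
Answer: -6703/5221 - 343*I/26105 ≈ -1.2839 - 0.013139*I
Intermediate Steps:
d(O) = O^(3/2)
w = -5247
q(m) = -10*m
(-33515 + d(-49))/((q(81) + w) + 32162) = (-33515 + (-49)^(3/2))/((-10*81 - 5247) + 32162) = (-33515 - 343*I)/((-810 - 5247) + 32162) = (-33515 - 343*I)/(-6057 + 32162) = (-33515 - 343*I)/26105 = (-33515 - 343*I)*(1/26105) = -6703/5221 - 343*I/26105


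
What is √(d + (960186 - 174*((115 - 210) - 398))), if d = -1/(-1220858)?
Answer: √1559009296132567610/1220858 ≈ 1022.7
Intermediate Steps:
d = 1/1220858 (d = -1*(-1/1220858) = 1/1220858 ≈ 8.1910e-7)
√(d + (960186 - 174*((115 - 210) - 398))) = √(1/1220858 + (960186 - 174*((115 - 210) - 398))) = √(1/1220858 + (960186 - 174*(-95 - 398))) = √(1/1220858 + (960186 - 174*(-493))) = √(1/1220858 + (960186 - 1*(-85782))) = √(1/1220858 + (960186 + 85782)) = √(1/1220858 + 1045968) = √(1276978400545/1220858) = √1559009296132567610/1220858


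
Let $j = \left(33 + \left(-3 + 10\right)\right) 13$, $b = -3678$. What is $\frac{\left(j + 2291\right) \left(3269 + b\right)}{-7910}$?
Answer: $\frac{1149699}{7910} \approx 145.35$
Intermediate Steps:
$j = 520$ ($j = \left(33 + 7\right) 13 = 40 \cdot 13 = 520$)
$\frac{\left(j + 2291\right) \left(3269 + b\right)}{-7910} = \frac{\left(520 + 2291\right) \left(3269 - 3678\right)}{-7910} = 2811 \left(-409\right) \left(- \frac{1}{7910}\right) = \left(-1149699\right) \left(- \frac{1}{7910}\right) = \frac{1149699}{7910}$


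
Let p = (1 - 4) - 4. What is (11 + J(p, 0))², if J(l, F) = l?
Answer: 16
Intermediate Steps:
p = -7 (p = -3 - 4 = -7)
(11 + J(p, 0))² = (11 - 7)² = 4² = 16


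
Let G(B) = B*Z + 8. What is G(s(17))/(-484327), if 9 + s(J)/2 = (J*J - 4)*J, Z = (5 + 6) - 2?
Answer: -87056/484327 ≈ -0.17975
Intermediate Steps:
Z = 9 (Z = 11 - 2 = 9)
s(J) = -18 + 2*J*(-4 + J²) (s(J) = -18 + 2*((J*J - 4)*J) = -18 + 2*((J² - 4)*J) = -18 + 2*((-4 + J²)*J) = -18 + 2*(J*(-4 + J²)) = -18 + 2*J*(-4 + J²))
G(B) = 8 + 9*B (G(B) = B*9 + 8 = 9*B + 8 = 8 + 9*B)
G(s(17))/(-484327) = (8 + 9*(-18 - 8*17 + 2*17³))/(-484327) = (8 + 9*(-18 - 136 + 2*4913))*(-1/484327) = (8 + 9*(-18 - 136 + 9826))*(-1/484327) = (8 + 9*9672)*(-1/484327) = (8 + 87048)*(-1/484327) = 87056*(-1/484327) = -87056/484327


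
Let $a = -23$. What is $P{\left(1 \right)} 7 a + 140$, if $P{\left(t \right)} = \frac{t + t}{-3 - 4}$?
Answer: $186$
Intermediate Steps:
$P{\left(t \right)} = - \frac{2 t}{7}$ ($P{\left(t \right)} = \frac{2 t}{-7} = 2 t \left(- \frac{1}{7}\right) = - \frac{2 t}{7}$)
$P{\left(1 \right)} 7 a + 140 = \left(- \frac{2}{7}\right) 1 \cdot 7 \left(-23\right) + 140 = \left(- \frac{2}{7}\right) 7 \left(-23\right) + 140 = \left(-2\right) \left(-23\right) + 140 = 46 + 140 = 186$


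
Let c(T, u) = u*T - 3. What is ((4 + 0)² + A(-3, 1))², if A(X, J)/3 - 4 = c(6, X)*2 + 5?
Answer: 6889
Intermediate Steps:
c(T, u) = -3 + T*u (c(T, u) = T*u - 3 = -3 + T*u)
A(X, J) = 9 + 36*X (A(X, J) = 12 + 3*((-3 + 6*X)*2 + 5) = 12 + 3*((-6 + 12*X) + 5) = 12 + 3*(-1 + 12*X) = 12 + (-3 + 36*X) = 9 + 36*X)
((4 + 0)² + A(-3, 1))² = ((4 + 0)² + (9 + 36*(-3)))² = (4² + (9 - 108))² = (16 - 99)² = (-83)² = 6889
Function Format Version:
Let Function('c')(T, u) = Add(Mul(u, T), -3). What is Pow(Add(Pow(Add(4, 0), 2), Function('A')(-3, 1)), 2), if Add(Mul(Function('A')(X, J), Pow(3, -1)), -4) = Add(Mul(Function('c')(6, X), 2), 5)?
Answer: 6889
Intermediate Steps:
Function('c')(T, u) = Add(-3, Mul(T, u)) (Function('c')(T, u) = Add(Mul(T, u), -3) = Add(-3, Mul(T, u)))
Function('A')(X, J) = Add(9, Mul(36, X)) (Function('A')(X, J) = Add(12, Mul(3, Add(Mul(Add(-3, Mul(6, X)), 2), 5))) = Add(12, Mul(3, Add(Add(-6, Mul(12, X)), 5))) = Add(12, Mul(3, Add(-1, Mul(12, X)))) = Add(12, Add(-3, Mul(36, X))) = Add(9, Mul(36, X)))
Pow(Add(Pow(Add(4, 0), 2), Function('A')(-3, 1)), 2) = Pow(Add(Pow(Add(4, 0), 2), Add(9, Mul(36, -3))), 2) = Pow(Add(Pow(4, 2), Add(9, -108)), 2) = Pow(Add(16, -99), 2) = Pow(-83, 2) = 6889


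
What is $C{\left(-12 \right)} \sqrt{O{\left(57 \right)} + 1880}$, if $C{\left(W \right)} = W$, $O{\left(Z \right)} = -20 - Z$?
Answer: $- 12 \sqrt{1803} \approx -509.54$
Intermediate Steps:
$C{\left(-12 \right)} \sqrt{O{\left(57 \right)} + 1880} = - 12 \sqrt{\left(-20 - 57\right) + 1880} = - 12 \sqrt{-77 + 1880} = - 12 \sqrt{1803}$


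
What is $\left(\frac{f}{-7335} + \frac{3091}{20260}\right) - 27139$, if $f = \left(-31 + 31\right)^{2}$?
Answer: $- \frac{549833049}{20260} \approx -27139.0$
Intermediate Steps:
$f = 0$ ($f = 0^{2} = 0$)
$\left(\frac{f}{-7335} + \frac{3091}{20260}\right) - 27139 = \left(\frac{0}{-7335} + \frac{3091}{20260}\right) - 27139 = \left(0 \left(- \frac{1}{7335}\right) + 3091 \cdot \frac{1}{20260}\right) - 27139 = \left(0 + \frac{3091}{20260}\right) - 27139 = \frac{3091}{20260} - 27139 = - \frac{549833049}{20260}$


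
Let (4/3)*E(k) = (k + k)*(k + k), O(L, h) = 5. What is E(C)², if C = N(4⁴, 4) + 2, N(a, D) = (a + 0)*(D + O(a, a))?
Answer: 254495273656464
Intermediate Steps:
N(a, D) = a*(5 + D) (N(a, D) = (a + 0)*(D + 5) = a*(5 + D))
C = 2306 (C = 4⁴*(5 + 4) + 2 = 256*9 + 2 = 2304 + 2 = 2306)
E(k) = 3*k² (E(k) = 3*((k + k)*(k + k))/4 = 3*((2*k)*(2*k))/4 = 3*(4*k²)/4 = 3*k²)
E(C)² = (3*2306²)² = (3*5317636)² = 15952908² = 254495273656464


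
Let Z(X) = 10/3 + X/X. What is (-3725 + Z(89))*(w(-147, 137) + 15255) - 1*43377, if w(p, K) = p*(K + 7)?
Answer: 21956925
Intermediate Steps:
w(p, K) = p*(7 + K)
Z(X) = 13/3 (Z(X) = 10*(⅓) + 1 = 10/3 + 1 = 13/3)
(-3725 + Z(89))*(w(-147, 137) + 15255) - 1*43377 = (-3725 + 13/3)*(-147*(7 + 137) + 15255) - 1*43377 = -11162*(-147*144 + 15255)/3 - 43377 = -11162*(-21168 + 15255)/3 - 43377 = -11162/3*(-5913) - 43377 = 22000302 - 43377 = 21956925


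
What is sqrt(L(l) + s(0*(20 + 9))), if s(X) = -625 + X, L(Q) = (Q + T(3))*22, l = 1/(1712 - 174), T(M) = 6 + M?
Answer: 4*I*sqrt(15781418)/769 ≈ 20.664*I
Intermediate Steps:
l = 1/1538 ≈ 0.00065020
L(Q) = 198 + 22*Q (L(Q) = (Q + (6 + 3))*22 = (Q + 9)*22 = (9 + Q)*22 = 198 + 22*Q)
sqrt(L(l) + s(0*(20 + 9))) = sqrt((198 + 22*(1/1538)) + (-625 + 0*(20 + 9))) = sqrt((198 + 11/769) + (-625 + 0*29)) = sqrt(152273/769 + (-625 + 0)) = sqrt(152273/769 - 625) = sqrt(-328352/769) = 4*I*sqrt(15781418)/769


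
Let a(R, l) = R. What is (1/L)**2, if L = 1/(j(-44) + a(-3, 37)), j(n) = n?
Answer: 2209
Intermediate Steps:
L = -1/47 (L = 1/(-44 - 3) = 1/(-47) = -1/47 ≈ -0.021277)
(1/L)**2 = (1/(-1/47))**2 = (-47)**2 = 2209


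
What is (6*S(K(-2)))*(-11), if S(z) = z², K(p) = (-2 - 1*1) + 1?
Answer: -264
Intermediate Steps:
K(p) = -2 (K(p) = (-2 - 1) + 1 = -3 + 1 = -2)
(6*S(K(-2)))*(-11) = (6*(-2)²)*(-11) = (6*4)*(-11) = 24*(-11) = -264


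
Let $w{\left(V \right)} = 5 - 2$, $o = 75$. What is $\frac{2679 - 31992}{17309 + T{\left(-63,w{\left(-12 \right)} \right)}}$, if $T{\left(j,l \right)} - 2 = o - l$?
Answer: $- \frac{29313}{17383} \approx -1.6863$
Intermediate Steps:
$w{\left(V \right)} = 3$
$T{\left(j,l \right)} = 77 - l$ ($T{\left(j,l \right)} = 2 - \left(-75 + l\right) = 77 - l$)
$\frac{2679 - 31992}{17309 + T{\left(-63,w{\left(-12 \right)} \right)}} = \frac{2679 - 31992}{17309 + \left(77 - 3\right)} = - \frac{29313}{17309 + \left(77 - 3\right)} = - \frac{29313}{17309 + 74} = - \frac{29313}{17383}$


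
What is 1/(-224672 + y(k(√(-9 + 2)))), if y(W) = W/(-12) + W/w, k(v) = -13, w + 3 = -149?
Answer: -456/102449899 ≈ -4.4510e-6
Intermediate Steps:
w = -152 (w = -3 - 149 = -152)
y(W) = -41*W/456 (y(W) = W/(-12) + W/(-152) = W*(-1/12) + W*(-1/152) = -W/12 - W/152 = -41*W/456)
1/(-224672 + y(k(√(-9 + 2)))) = 1/(-224672 - 41/456*(-13)) = 1/(-224672 + 533/456) = 1/(-102449899/456) = -456/102449899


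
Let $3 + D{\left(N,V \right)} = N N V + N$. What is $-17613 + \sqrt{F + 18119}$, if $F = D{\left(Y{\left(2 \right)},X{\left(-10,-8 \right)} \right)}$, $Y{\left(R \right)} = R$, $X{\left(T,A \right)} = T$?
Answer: $-17613 + \sqrt{18078} \approx -17479.0$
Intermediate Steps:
$D{\left(N,V \right)} = -3 + N + V N^{2}$ ($D{\left(N,V \right)} = -3 + \left(N N V + N\right) = -3 + \left(N^{2} V + N\right) = -3 + \left(V N^{2} + N\right) = -3 + \left(N + V N^{2}\right) = -3 + N + V N^{2}$)
$F = -41$ ($F = -3 + 2 - 10 \cdot 2^{2} = -3 + 2 - 40 = -41$)
$-17613 + \sqrt{F + 18119} = -17613 + \sqrt{-41 + 18119} = -17613 + \sqrt{18078}$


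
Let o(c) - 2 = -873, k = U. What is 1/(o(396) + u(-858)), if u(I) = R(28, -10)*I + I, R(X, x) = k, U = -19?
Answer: 1/14573 ≈ 6.8620e-5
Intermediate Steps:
k = -19
R(X, x) = -19
o(c) = -871 (o(c) = 2 - 873 = -871)
u(I) = -18*I (u(I) = -19*I + I = -18*I)
1/(o(396) + u(-858)) = 1/(-871 - 18*(-858)) = 1/(-871 + 15444) = 1/14573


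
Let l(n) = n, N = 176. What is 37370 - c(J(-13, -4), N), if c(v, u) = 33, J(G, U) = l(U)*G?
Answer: 37337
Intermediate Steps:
J(G, U) = G*U (J(G, U) = U*G = G*U)
37370 - c(J(-13, -4), N) = 37370 - 1*33 = 37370 - 33 = 37337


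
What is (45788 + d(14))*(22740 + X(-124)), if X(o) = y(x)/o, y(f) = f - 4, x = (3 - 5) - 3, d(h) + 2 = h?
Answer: 32286355050/31 ≈ 1.0415e+9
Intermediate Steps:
d(h) = -2 + h
x = -5 (x = -2 - 3 = -5)
y(f) = -4 + f
X(o) = -9/o (X(o) = (-4 - 5)/o = -9/o)
(45788 + d(14))*(22740 + X(-124)) = (45788 + (-2 + 14))*(22740 - 9/(-124)) = (45788 + 12)*(22740 - 9*(-1/124)) = 45800*(22740 + 9/124) = 45800*(2819769/124) = 32286355050/31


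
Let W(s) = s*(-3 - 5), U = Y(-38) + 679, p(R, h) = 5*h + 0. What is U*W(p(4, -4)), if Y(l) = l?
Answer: 102560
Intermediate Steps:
p(R, h) = 5*h
U = 641 (U = -38 + 679 = 641)
W(s) = -8*s (W(s) = s*(-8) = -8*s)
U*W(p(4, -4)) = 641*(-40*(-4)) = 641*(-8*(-20)) = 641*160 = 102560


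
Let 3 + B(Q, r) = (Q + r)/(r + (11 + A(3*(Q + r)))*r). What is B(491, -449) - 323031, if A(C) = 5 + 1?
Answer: -435126805/1347 ≈ -3.2303e+5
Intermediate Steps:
A(C) = 6
B(Q, r) = -3 + (Q + r)/(18*r) (B(Q, r) = -3 + (Q + r)/(r + (11 + 6)*r) = -3 + (Q + r)/(r + 17*r) = -3 + (Q + r)/((18*r)) = -3 + (Q + r)*(1/(18*r)) = -3 + (Q + r)/(18*r))
B(491, -449) - 323031 = (1/18)*(491 - 53*(-449))/(-449) - 323031 = (1/18)*(-1/449)*(491 + 23797) - 323031 = (1/18)*(-1/449)*24288 - 323031 = -4048/1347 - 323031 = -435126805/1347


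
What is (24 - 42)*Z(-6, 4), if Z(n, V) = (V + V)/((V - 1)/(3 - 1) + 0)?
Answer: -96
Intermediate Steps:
Z(n, V) = 2*V/(-1/2 + V/2) (Z(n, V) = (2*V)/((-1 + V)/2 + 0) = (2*V)/((-1 + V)*(1/2) + 0) = (2*V)/((-1/2 + V/2) + 0) = (2*V)/(-1/2 + V/2) = 2*V/(-1/2 + V/2))
(24 - 42)*Z(-6, 4) = (24 - 42)*(4*4/(-1 + 4)) = -72*4/3 = -18*16/3 = -96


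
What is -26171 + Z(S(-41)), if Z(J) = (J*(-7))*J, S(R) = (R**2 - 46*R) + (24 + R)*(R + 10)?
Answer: -117352023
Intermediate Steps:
S(R) = R**2 - 46*R + (10 + R)*(24 + R) (S(R) = (R**2 - 46*R) + (24 + R)*(10 + R) = (R**2 - 46*R) + (10 + R)*(24 + R) = R**2 - 46*R + (10 + R)*(24 + R))
Z(J) = -7*J**2 (Z(J) = (-7*J)*J = -7*J**2)
-26171 + Z(S(-41)) = -26171 - 7*(240 - 12*(-41) + 2*(-41)**2)**2 = -26171 - 7*(240 + 492 + 2*1681)**2 = -26171 - 7*(240 + 492 + 3362)**2 = -26171 - 7*4094**2 = -26171 - 7*16760836 = -26171 - 117325852 = -117352023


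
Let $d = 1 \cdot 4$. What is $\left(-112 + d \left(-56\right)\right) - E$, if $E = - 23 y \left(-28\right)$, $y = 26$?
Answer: $-17080$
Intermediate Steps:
$d = 4$
$E = 16744$ ($E = \left(-23\right) 26 \left(-28\right) = \left(-598\right) \left(-28\right) = 16744$)
$\left(-112 + d \left(-56\right)\right) - E = \left(-112 + 4 \left(-56\right)\right) - 16744 = \left(-112 - 224\right) - 16744 = -336 - 16744 = -17080$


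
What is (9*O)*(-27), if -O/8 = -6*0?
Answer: 0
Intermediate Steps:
O = 0 (O = -(-48)*0 = -8*0 = 0)
(9*O)*(-27) = (9*0)*(-27) = 0*(-27) = 0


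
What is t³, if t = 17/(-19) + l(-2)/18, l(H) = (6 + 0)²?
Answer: 9261/6859 ≈ 1.3502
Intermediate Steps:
l(H) = 36 (l(H) = 6² = 36)
t = 21/19 (t = 17/(-19) + 36/18 = 17*(-1/19) + 36*(1/18) = -17/19 + 2 = 21/19 ≈ 1.1053)
t³ = (21/19)³ = 9261/6859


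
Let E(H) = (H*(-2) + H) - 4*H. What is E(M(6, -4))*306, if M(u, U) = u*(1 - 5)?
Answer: 36720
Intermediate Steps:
M(u, U) = -4*u (M(u, U) = u*(-4) = -4*u)
E(H) = -5*H (E(H) = (-2*H + H) - 4*H = -H - 4*H = -5*H)
E(M(6, -4))*306 = -(-20)*6*306 = -5*(-24)*306 = 120*306 = 36720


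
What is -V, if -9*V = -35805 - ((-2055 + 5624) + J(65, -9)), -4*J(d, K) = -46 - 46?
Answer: -39397/9 ≈ -4377.4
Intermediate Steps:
J(d, K) = 23 (J(d, K) = -(-46 - 46)/4 = -¼*(-92) = 23)
V = 39397/9 (V = -(-35805 - ((-2055 + 5624) + 23))/9 = -(-35805 - (3569 + 23))/9 = -(-35805 - 1*3592)/9 = -(-35805 - 3592)/9 = -⅑*(-39397) = 39397/9 ≈ 4377.4)
-V = -1*39397/9 = -39397/9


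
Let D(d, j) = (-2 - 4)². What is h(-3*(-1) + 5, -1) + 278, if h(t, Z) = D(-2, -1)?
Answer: 314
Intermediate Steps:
D(d, j) = 36 (D(d, j) = (-6)² = 36)
h(t, Z) = 36
h(-3*(-1) + 5, -1) + 278 = 36 + 278 = 314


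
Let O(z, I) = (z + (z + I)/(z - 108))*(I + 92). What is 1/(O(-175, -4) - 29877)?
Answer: -283/12797639 ≈ -2.2113e-5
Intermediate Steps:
O(z, I) = (92 + I)*(z + (I + z)/(-108 + z)) (O(z, I) = (z + (I + z)/(-108 + z))*(92 + I) = (92 + I)*(z + (I + z)/(-108 + z)))
1/(O(-175, -4) - 29877) = 1/(((-4)² - 9844*(-175) + 92*(-4) + 92*(-175)² - 4*(-175)² - 107*(-4)*(-175))/(-108 - 175) - 29877) = 1/((16 + 1722700 - 368 + 92*30625 - 4*30625 - 74900)/(-283) - 29877) = 1/(-(16 + 1722700 - 368 + 2817500 - 122500 - 74900)/283 - 29877) = 1/(-1/283*4342448 - 29877) = 1/(-4342448/283 - 29877) = 1/(-12797639/283) = -283/12797639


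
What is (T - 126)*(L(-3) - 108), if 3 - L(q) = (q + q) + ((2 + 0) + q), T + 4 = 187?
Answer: -5586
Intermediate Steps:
T = 183 (T = -4 + 187 = 183)
L(q) = 1 - 3*q (L(q) = 3 - ((q + q) + ((2 + 0) + q)) = 3 - (2*q + (2 + q)) = 3 - (2 + 3*q) = 3 + (-2 - 3*q) = 1 - 3*q)
(T - 126)*(L(-3) - 108) = (183 - 126)*((1 - 3*(-3)) - 108) = 57*((1 + 9) - 108) = 57*(10 - 108) = 57*(-98) = -5586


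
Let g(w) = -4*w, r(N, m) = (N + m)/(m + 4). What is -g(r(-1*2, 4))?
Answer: 1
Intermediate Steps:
r(N, m) = (N + m)/(4 + m)
-g(r(-1*2, 4)) = -(-4)*(-1*2 + 4)/(4 + 4) = -(-4)*(-2 + 4)/8 = -(-4)*(⅛)*2 = -(-4)/4 = -1*(-1) = 1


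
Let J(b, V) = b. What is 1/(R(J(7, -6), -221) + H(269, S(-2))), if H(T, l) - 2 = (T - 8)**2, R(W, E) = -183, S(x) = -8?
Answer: 1/67940 ≈ 1.4719e-5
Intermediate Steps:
H(T, l) = 2 + (-8 + T)**2 (H(T, l) = 2 + (T - 8)**2 = 2 + (-8 + T)**2)
1/(R(J(7, -6), -221) + H(269, S(-2))) = 1/(-183 + (2 + (-8 + 269)**2)) = 1/(-183 + (2 + 261**2)) = 1/(-183 + (2 + 68121)) = 1/(-183 + 68123) = 1/67940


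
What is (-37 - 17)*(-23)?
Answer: 1242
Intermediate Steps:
(-37 - 17)*(-23) = -54*(-23) = 1242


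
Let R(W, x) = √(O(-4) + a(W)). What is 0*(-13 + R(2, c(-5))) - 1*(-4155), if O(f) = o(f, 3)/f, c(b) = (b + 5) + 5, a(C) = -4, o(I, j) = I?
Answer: 4155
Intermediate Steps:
c(b) = 10 + b (c(b) = (5 + b) + 5 = 10 + b)
O(f) = 1 (O(f) = f/f = 1)
R(W, x) = I*√3 (R(W, x) = √(1 - 4) = √(-3) = I*√3)
0*(-13 + R(2, c(-5))) - 1*(-4155) = 0*(-13 + I*√3) - 1*(-4155) = 0 + 4155 = 4155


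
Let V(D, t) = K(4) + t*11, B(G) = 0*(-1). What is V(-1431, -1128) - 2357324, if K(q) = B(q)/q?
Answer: -2369732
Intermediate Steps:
B(G) = 0
K(q) = 0 (K(q) = 0/q = 0)
V(D, t) = 11*t (V(D, t) = 0 + t*11 = 0 + 11*t = 11*t)
V(-1431, -1128) - 2357324 = 11*(-1128) - 2357324 = -12408 - 2357324 = -2369732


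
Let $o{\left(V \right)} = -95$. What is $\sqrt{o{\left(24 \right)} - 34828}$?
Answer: $i \sqrt{34923} \approx 186.88 i$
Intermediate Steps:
$\sqrt{o{\left(24 \right)} - 34828} = \sqrt{-95 - 34828} = \sqrt{-34923} = i \sqrt{34923}$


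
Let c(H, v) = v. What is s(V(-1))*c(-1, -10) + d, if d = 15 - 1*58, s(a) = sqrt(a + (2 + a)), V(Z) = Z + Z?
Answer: -43 - 10*I*sqrt(2) ≈ -43.0 - 14.142*I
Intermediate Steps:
V(Z) = 2*Z
s(a) = sqrt(2 + 2*a)
d = -43 (d = 15 - 58 = -43)
s(V(-1))*c(-1, -10) + d = sqrt(2 + 2*(2*(-1)))*(-10) - 43 = sqrt(2 + 2*(-2))*(-10) - 43 = sqrt(2 - 4)*(-10) - 43 = sqrt(-2)*(-10) - 43 = (I*sqrt(2))*(-10) - 43 = -10*I*sqrt(2) - 43 = -43 - 10*I*sqrt(2)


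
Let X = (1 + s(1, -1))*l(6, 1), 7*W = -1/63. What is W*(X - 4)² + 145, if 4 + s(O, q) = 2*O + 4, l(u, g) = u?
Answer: 1301/9 ≈ 144.56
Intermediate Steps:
s(O, q) = 2*O (s(O, q) = -4 + (2*O + 4) = -4 + (4 + 2*O) = 2*O)
W = -1/441 (W = (-1/63)/7 = (-1*1/63)/7 = (⅐)*(-1/63) = -1/441 ≈ -0.0022676)
X = 18 (X = (1 + 2*1)*6 = (1 + 2)*6 = 3*6 = 18)
W*(X - 4)² + 145 = -(18 - 4)²/441 + 145 = -1/441*14² + 145 = -1/441*196 + 145 = -4/9 + 145 = 1301/9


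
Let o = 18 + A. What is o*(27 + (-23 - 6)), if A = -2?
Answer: -32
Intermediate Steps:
o = 16 (o = 18 - 2 = 16)
o*(27 + (-23 - 6)) = 16*(27 + (-23 - 6)) = 16*(27 - 29) = 16*(-2) = -32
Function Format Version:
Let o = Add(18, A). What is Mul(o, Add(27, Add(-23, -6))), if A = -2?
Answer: -32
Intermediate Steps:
o = 16 (o = Add(18, -2) = 16)
Mul(o, Add(27, Add(-23, -6))) = Mul(16, Add(27, Add(-23, -6))) = Mul(16, Add(27, -29)) = Mul(16, -2) = -32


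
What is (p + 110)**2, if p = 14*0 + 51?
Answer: 25921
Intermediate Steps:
p = 51 (p = 0 + 51 = 51)
(p + 110)**2 = (51 + 110)**2 = 161**2 = 25921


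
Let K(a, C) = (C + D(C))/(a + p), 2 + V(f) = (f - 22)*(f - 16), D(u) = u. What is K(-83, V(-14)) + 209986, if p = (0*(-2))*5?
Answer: 17426682/83 ≈ 2.0996e+5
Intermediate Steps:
V(f) = -2 + (-22 + f)*(-16 + f) (V(f) = -2 + (f - 22)*(f - 16) = -2 + (-22 + f)*(-16 + f))
p = 0 (p = 0*5 = 0)
K(a, C) = 2*C/a (K(a, C) = (C + C)/(a + 0) = (2*C)/a = 2*C/a)
K(-83, V(-14)) + 209986 = 2*(350 + (-14)² - 38*(-14))/(-83) + 209986 = 2*(350 + 196 + 532)*(-1/83) + 209986 = 2*1078*(-1/83) + 209986 = -2156/83 + 209986 = 17426682/83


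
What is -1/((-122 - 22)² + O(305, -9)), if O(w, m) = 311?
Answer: -1/21047 ≈ -4.7513e-5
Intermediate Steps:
-1/((-122 - 22)² + O(305, -9)) = -1/((-122 - 22)² + 311) = -1/((-144)² + 311) = -1/(20736 + 311) = -1/21047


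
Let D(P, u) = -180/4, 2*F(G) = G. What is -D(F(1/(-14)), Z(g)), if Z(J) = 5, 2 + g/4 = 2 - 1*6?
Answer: 45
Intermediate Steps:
g = -24 (g = -8 + 4*(2 - 1*6) = -8 + 4*(2 - 6) = -8 + 4*(-4) = -8 - 16 = -24)
F(G) = G/2
D(P, u) = -45 (D(P, u) = -180*1/4 = -45)
-D(F(1/(-14)), Z(g)) = -1*(-45) = 45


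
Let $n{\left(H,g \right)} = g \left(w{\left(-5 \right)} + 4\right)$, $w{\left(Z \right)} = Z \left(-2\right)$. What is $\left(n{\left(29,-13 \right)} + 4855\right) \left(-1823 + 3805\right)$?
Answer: $9261886$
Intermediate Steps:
$w{\left(Z \right)} = - 2 Z$
$n{\left(H,g \right)} = 14 g$ ($n{\left(H,g \right)} = g \left(\left(-2\right) \left(-5\right) + 4\right) = g \left(10 + 4\right) = g 14 = 14 g$)
$\left(n{\left(29,-13 \right)} + 4855\right) \left(-1823 + 3805\right) = \left(14 \left(-13\right) + 4855\right) \left(-1823 + 3805\right) = \left(-182 + 4855\right) 1982 = 4673 \cdot 1982 = 9261886$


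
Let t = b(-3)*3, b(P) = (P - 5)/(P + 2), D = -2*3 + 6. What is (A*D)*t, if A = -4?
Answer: 0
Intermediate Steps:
D = 0 (D = -6 + 6 = 0)
b(P) = (-5 + P)/(2 + P)
t = 24 (t = ((-5 - 3)/(2 - 3))*3 = (-8/(-1))*3 = -1*(-8)*3 = 8*3 = 24)
(A*D)*t = -4*0*24 = 0*24 = 0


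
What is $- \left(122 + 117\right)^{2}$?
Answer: $-57121$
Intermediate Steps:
$- \left(122 + 117\right)^{2} = - 239^{2} = \left(-1\right) 57121 = -57121$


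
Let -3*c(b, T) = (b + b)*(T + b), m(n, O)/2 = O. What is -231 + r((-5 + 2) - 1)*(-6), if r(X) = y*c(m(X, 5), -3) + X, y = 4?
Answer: 913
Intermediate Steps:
m(n, O) = 2*O
c(b, T) = -2*b*(T + b)/3 (c(b, T) = -(b + b)*(T + b)/3 = -2*b*(T + b)/3)
r(X) = -560/3 + X (r(X) = 4*(-2*2*5*(-3 + 2*5)/3) + X = 4*(-⅔*10*(-3 + 10)) + X = 4*(-⅔*10*7) + X = 4*(-140/3) + X = -560/3 + X)
-231 + r((-5 + 2) - 1)*(-6) = -231 + (-560/3 + ((-5 + 2) - 1))*(-6) = -231 + (-560/3 + (-3 - 1))*(-6) = -231 + (-560/3 - 4)*(-6) = -231 - 572/3*(-6) = -231 + 1144 = 913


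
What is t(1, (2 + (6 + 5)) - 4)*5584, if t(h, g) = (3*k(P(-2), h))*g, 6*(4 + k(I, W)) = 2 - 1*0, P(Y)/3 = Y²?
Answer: -552816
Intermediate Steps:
P(Y) = 3*Y²
k(I, W) = -11/3 (k(I, W) = -4 + (2 - 1*0)/6 = -4 + (2 + 0)/6 = -4 + (⅙)*2 = -4 + ⅓ = -11/3)
t(h, g) = -11*g (t(h, g) = (3*(-11/3))*g = -11*g)
t(1, (2 + (6 + 5)) - 4)*5584 = -11*((2 + (6 + 5)) - 4)*5584 = -11*((2 + 11) - 4)*5584 = -11*(13 - 4)*5584 = -11*9*5584 = -99*5584 = -552816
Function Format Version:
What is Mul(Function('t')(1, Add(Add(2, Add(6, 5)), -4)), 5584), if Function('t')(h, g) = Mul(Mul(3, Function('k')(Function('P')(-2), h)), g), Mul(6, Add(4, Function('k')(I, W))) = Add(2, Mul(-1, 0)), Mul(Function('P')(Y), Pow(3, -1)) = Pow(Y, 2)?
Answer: -552816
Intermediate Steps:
Function('P')(Y) = Mul(3, Pow(Y, 2))
Function('k')(I, W) = Rational(-11, 3) (Function('k')(I, W) = Add(-4, Mul(Rational(1, 6), Add(2, Mul(-1, 0)))) = Add(-4, Mul(Rational(1, 6), Add(2, 0))) = Add(-4, Mul(Rational(1, 6), 2)) = Add(-4, Rational(1, 3)) = Rational(-11, 3))
Function('t')(h, g) = Mul(-11, g) (Function('t')(h, g) = Mul(Mul(3, Rational(-11, 3)), g) = Mul(-11, g))
Mul(Function('t')(1, Add(Add(2, Add(6, 5)), -4)), 5584) = Mul(Mul(-11, Add(Add(2, Add(6, 5)), -4)), 5584) = Mul(Mul(-11, Add(Add(2, 11), -4)), 5584) = Mul(Mul(-11, Add(13, -4)), 5584) = Mul(Mul(-11, 9), 5584) = Mul(-99, 5584) = -552816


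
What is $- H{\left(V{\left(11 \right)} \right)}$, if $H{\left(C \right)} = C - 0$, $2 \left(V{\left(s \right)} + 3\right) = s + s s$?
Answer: $-63$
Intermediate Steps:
$V{\left(s \right)} = -3 + \frac{s}{2} + \frac{s^{2}}{2}$ ($V{\left(s \right)} = -3 + \frac{s + s s}{2} = -3 + \frac{s + s^{2}}{2} = -3 + \left(\frac{s}{2} + \frac{s^{2}}{2}\right) = -3 + \frac{s}{2} + \frac{s^{2}}{2}$)
$H{\left(C \right)} = C$ ($H{\left(C \right)} = C + 0 = C$)
$- H{\left(V{\left(11 \right)} \right)} = - (-3 + \frac{1}{2} \cdot 11 + \frac{11^{2}}{2}) = - (-3 + \frac{11}{2} + \frac{1}{2} \cdot 121) = - (-3 + \frac{11}{2} + \frac{121}{2}) = \left(-1\right) 63 = -63$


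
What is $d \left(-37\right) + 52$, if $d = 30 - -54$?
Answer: $-3056$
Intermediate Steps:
$d = 84$ ($d = 30 + 54 = 84$)
$d \left(-37\right) + 52 = 84 \left(-37\right) + 52 = -3108 + 52 = -3056$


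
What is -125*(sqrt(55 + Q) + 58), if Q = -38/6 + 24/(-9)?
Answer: -7250 - 125*sqrt(46) ≈ -8097.8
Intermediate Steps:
Q = -9 (Q = -38*1/6 + 24*(-1/9) = -19/3 - 8/3 = -9)
-125*(sqrt(55 + Q) + 58) = -125*(sqrt(55 - 9) + 58) = -125*(sqrt(46) + 58) = -125*(58 + sqrt(46)) = -7250 - 125*sqrt(46)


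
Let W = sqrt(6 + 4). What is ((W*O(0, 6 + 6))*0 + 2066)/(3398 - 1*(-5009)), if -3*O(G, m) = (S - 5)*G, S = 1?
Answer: 2066/8407 ≈ 0.24575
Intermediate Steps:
W = sqrt(10) ≈ 3.1623
O(G, m) = 4*G/3 (O(G, m) = -(1 - 5)*G/3 = -(-4)*G/3 = 4*G/3)
((W*O(0, 6 + 6))*0 + 2066)/(3398 - 1*(-5009)) = ((sqrt(10)*((4/3)*0))*0 + 2066)/(3398 - 1*(-5009)) = ((sqrt(10)*0)*0 + 2066)/(3398 + 5009) = (0*0 + 2066)/8407 = (0 + 2066)*(1/8407) = 2066*(1/8407) = 2066/8407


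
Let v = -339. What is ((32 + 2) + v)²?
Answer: 93025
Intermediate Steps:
((32 + 2) + v)² = ((32 + 2) - 339)² = (34 - 339)² = (-305)² = 93025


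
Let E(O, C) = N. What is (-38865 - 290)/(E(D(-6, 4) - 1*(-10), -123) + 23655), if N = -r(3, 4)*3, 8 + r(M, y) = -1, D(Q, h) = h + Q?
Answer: -39155/23682 ≈ -1.6534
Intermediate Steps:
D(Q, h) = Q + h
r(M, y) = -9 (r(M, y) = -8 - 1 = -9)
N = 27 (N = -1*(-9)*3 = 9*3 = 27)
E(O, C) = 27
(-38865 - 290)/(E(D(-6, 4) - 1*(-10), -123) + 23655) = (-38865 - 290)/(27 + 23655) = -39155/23682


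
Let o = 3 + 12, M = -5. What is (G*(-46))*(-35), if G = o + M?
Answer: 16100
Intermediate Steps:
o = 15
G = 10 (G = 15 - 5 = 10)
(G*(-46))*(-35) = (10*(-46))*(-35) = -460*(-35) = 16100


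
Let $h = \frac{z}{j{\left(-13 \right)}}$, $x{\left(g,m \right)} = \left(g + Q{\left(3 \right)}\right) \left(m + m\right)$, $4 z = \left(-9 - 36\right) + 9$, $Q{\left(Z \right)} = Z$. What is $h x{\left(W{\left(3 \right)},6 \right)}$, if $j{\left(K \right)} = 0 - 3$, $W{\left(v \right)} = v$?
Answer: $216$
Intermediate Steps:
$z = -9$ ($z = \frac{\left(-9 - 36\right) + 9}{4} = \frac{-45 + 9}{4} = \frac{1}{4} \left(-36\right) = -9$)
$j{\left(K \right)} = -3$
$x{\left(g,m \right)} = 2 m \left(3 + g\right)$ ($x{\left(g,m \right)} = \left(g + 3\right) \left(m + m\right) = \left(3 + g\right) 2 m = 2 m \left(3 + g\right)$)
$h = 3$ ($h = - \frac{9}{-3} = \left(-9\right) \left(- \frac{1}{3}\right) = 3$)
$h x{\left(W{\left(3 \right)},6 \right)} = 3 \cdot 2 \cdot 6 \left(3 + 3\right) = 3 \cdot 2 \cdot 6 \cdot 6 = 3 \cdot 72 = 216$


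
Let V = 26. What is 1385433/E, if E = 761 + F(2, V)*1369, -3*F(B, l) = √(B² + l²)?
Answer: -9488830617/1269217391 - 11379946662*√170/1269217391 ≈ -124.38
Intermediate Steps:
F(B, l) = -√(B² + l²)/3
E = 761 - 2738*√170/3 (E = 761 - √(2² + 26²)/3*1369 = 761 - √(4 + 676)/3*1369 = 761 - 2*√170/3*1369 = 761 - 2738*√170/3 ≈ -11139.)
1385433/E = 1385433/(761 - 2738*√170/3)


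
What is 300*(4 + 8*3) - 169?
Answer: 8231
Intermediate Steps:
300*(4 + 8*3) - 169 = 300*(4 + 24) - 169 = 300*28 - 169 = 8400 - 169 = 8231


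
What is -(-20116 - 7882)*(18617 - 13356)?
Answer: 147297478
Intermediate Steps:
-(-20116 - 7882)*(18617 - 13356) = -(-27998)*5261 = -1*(-147297478) = 147297478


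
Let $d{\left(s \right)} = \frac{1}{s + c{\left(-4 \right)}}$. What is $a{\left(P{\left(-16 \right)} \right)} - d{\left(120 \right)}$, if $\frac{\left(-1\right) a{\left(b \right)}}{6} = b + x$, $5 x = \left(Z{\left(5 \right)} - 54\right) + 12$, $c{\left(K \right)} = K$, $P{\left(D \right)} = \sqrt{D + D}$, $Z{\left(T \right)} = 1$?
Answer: $\frac{28531}{580} - 24 i \sqrt{2} \approx 49.191 - 33.941 i$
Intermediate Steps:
$P{\left(D \right)} = \sqrt{2} \sqrt{D}$ ($P{\left(D \right)} = \sqrt{2 D} = \sqrt{2} \sqrt{D}$)
$d{\left(s \right)} = \frac{1}{-4 + s}$ ($d{\left(s \right)} = \frac{1}{s - 4} = \frac{1}{-4 + s}$)
$x = - \frac{41}{5}$ ($x = \frac{\left(1 - 54\right) + 12}{5} = \frac{-53 + 12}{5} = \frac{1}{5} \left(-41\right) = - \frac{41}{5} \approx -8.2$)
$a{\left(b \right)} = \frac{246}{5} - 6 b$ ($a{\left(b \right)} = - 6 \left(b - \frac{41}{5}\right) = - 6 \left(- \frac{41}{5} + b\right) = \frac{246}{5} - 6 b$)
$a{\left(P{\left(-16 \right)} \right)} - d{\left(120 \right)} = \left(\frac{246}{5} - 6 \sqrt{2} \sqrt{-16}\right) - \frac{1}{-4 + 120} = \left(\frac{246}{5} - 6 \sqrt{2} \cdot 4 i\right) - \frac{1}{116} = \left(\frac{246}{5} - 6 \cdot 4 i \sqrt{2}\right) - \frac{1}{116} = \left(\frac{246}{5} - 24 i \sqrt{2}\right) - \frac{1}{116} = \frac{28531}{580} - 24 i \sqrt{2}$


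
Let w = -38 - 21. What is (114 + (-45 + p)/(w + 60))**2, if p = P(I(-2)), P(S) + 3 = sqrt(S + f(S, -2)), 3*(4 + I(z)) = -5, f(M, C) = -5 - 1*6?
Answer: 13018/3 + 220*I*sqrt(6) ≈ 4339.3 + 538.89*I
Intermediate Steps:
w = -59
f(M, C) = -11 (f(M, C) = -5 - 6 = -11)
I(z) = -17/3 (I(z) = -4 + (1/3)*(-5) = -4 - 5/3 = -17/3)
P(S) = -3 + sqrt(-11 + S) (P(S) = -3 + sqrt(S - 11) = -3 + sqrt(-11 + S))
p = -3 + 5*I*sqrt(6)/3 (p = -3 + sqrt(-11 - 17/3) = -3 + sqrt(-50/3) = -3 + 5*I*sqrt(6)/3 ≈ -3.0 + 4.0825*I)
(114 + (-45 + p)/(w + 60))**2 = (114 + (-45 + (-3 + 5*I*sqrt(6)/3))/(-59 + 60))**2 = (114 + (-48 + 5*I*sqrt(6)/3)/1)**2 = (114 + (-48 + 5*I*sqrt(6)/3)*1)**2 = (114 + (-48 + 5*I*sqrt(6)/3))**2 = (66 + 5*I*sqrt(6)/3)**2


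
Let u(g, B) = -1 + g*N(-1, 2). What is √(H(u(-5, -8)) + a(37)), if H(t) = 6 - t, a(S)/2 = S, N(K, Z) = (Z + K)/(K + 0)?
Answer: 2*√19 ≈ 8.7178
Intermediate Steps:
N(K, Z) = (K + Z)/K
u(g, B) = -1 - g (u(g, B) = -1 + g*((-1 + 2)/(-1)) = -1 + g*(-1*1) = -1 + g*(-1) = -1 - g)
a(S) = 2*S
√(H(u(-5, -8)) + a(37)) = √((6 - (-1 - 1*(-5))) + 2*37) = √((6 - (-1 + 5)) + 74) = √((6 - 1*4) + 74) = √((6 - 4) + 74) = √(2 + 74) = √76 = 2*√19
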